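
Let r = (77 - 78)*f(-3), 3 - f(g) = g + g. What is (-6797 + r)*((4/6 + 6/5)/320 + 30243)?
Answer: -123500338621/600 ≈ -2.0583e+8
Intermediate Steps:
f(g) = 3 - 2*g (f(g) = 3 - (g + g) = 3 - 2*g)
r = -9 (r = (77 - 78)*(3 - 2*(-3)) = -(3 + 6) = -1*9 = -9)
(-6797 + r)*((4/6 + 6/5)/320 + 30243) = (-6797 - 9)*((4/6 + 6/5)/320 + 30243) = -6806*((4*(⅙) + 6*(⅕))*(1/320) + 30243) = -6806*((⅔ + 6/5)*(1/320) + 30243) = -6806*((28/15)*(1/320) + 30243) = -6806*(7/1200 + 30243) = -6806*36291607/1200 = -123500338621/600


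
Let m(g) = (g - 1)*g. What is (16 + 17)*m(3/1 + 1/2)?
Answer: 1155/4 ≈ 288.75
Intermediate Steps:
m(g) = g*(-1 + g) (m(g) = (-1 + g)*g = g*(-1 + g))
(16 + 17)*m(3/1 + 1/2) = (16 + 17)*((3/1 + 1/2)*(-1 + (3/1 + 1/2))) = 33*((3*1 + 1*(½))*(-1 + (3*1 + 1*(½)))) = 33*((3 + ½)*(-1 + (3 + ½))) = 33*(7*(-1 + 7/2)/2) = 33*((7/2)*(5/2)) = 33*(35/4) = 1155/4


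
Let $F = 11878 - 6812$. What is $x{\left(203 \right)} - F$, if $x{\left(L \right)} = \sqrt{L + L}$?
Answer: $-5066 + \sqrt{406} \approx -5045.9$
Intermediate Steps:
$x{\left(L \right)} = \sqrt{2} \sqrt{L}$ ($x{\left(L \right)} = \sqrt{2 L} = \sqrt{2} \sqrt{L}$)
$F = 5066$
$x{\left(203 \right)} - F = \sqrt{2} \sqrt{203} - 5066 = \sqrt{406} - 5066 = -5066 + \sqrt{406}$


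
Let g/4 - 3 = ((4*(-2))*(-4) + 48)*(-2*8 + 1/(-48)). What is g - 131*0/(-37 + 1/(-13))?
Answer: -15344/3 ≈ -5114.7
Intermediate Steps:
g = -15344/3 (g = 12 + 4*(((4*(-2))*(-4) + 48)*(-2*8 + 1/(-48))) = 12 + 4*((-8*(-4) + 48)*(-16 - 1/48)) = 12 + 4*((32 + 48)*(-769/48)) = 12 + 4*(80*(-769/48)) = 12 + 4*(-3845/3) = 12 - 15380/3 = -15344/3 ≈ -5114.7)
g - 131*0/(-37 + 1/(-13)) = -15344/3 - 131*0/(-37 + 1/(-13)) = -15344/3 - 131*0/(-37 - 1/13) = -15344/3 - 131*0/(-482/13) = -15344/3 - (-1703)*0/482 = -15344/3 - 131*0 = -15344/3 + 0 = -15344/3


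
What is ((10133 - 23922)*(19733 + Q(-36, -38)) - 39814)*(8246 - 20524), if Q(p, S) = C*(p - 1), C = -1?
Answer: 3347576367632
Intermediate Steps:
Q(p, S) = 1 - p (Q(p, S) = -(p - 1) = -(-1 + p) = 1 - p)
((10133 - 23922)*(19733 + Q(-36, -38)) - 39814)*(8246 - 20524) = ((10133 - 23922)*(19733 + (1 - 1*(-36))) - 39814)*(8246 - 20524) = (-13789*(19733 + (1 + 36)) - 39814)*(-12278) = (-13789*(19733 + 37) - 39814)*(-12278) = (-13789*19770 - 39814)*(-12278) = (-272608530 - 39814)*(-12278) = -272648344*(-12278) = 3347576367632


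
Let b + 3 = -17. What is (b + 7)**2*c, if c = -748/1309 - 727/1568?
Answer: -274287/1568 ≈ -174.93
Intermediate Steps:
b = -20 (b = -3 - 17 = -20)
c = -1623/1568 (c = -748*1/1309 - 727*1/1568 = -4/7 - 727/1568 = -1623/1568 ≈ -1.0351)
(b + 7)**2*c = (-20 + 7)**2*(-1623/1568) = (-13)**2*(-1623/1568) = 169*(-1623/1568) = -274287/1568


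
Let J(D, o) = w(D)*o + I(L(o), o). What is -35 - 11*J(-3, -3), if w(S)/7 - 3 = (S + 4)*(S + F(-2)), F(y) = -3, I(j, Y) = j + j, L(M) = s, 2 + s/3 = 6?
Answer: -992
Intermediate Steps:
s = 12 (s = -6 + 3*6 = -6 + 18 = 12)
L(M) = 12
I(j, Y) = 2*j
w(S) = 21 + 7*(-3 + S)*(4 + S) (w(S) = 21 + 7*((S + 4)*(S - 3)) = 21 + 7*((4 + S)*(-3 + S)) = 21 + 7*((-3 + S)*(4 + S)) = 21 + 7*(-3 + S)*(4 + S))
J(D, o) = 24 + o*(-63 + 7*D + 7*D²) (J(D, o) = (-63 + 7*D + 7*D²)*o + 2*12 = o*(-63 + 7*D + 7*D²) + 24 = 24 + o*(-63 + 7*D + 7*D²))
-35 - 11*J(-3, -3) = -35 - 11*(24 + 7*(-3)*(-9 - 3 + (-3)²)) = -35 - 11*(24 + 7*(-3)*(-9 - 3 + 9)) = -35 - 11*(24 + 7*(-3)*(-3)) = -35 - 11*(24 + 63) = -35 - 11*87 = -35 - 957 = -992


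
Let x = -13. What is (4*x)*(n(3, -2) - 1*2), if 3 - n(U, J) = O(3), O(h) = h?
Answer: 104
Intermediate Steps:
n(U, J) = 0 (n(U, J) = 3 - 1*3 = 3 - 3 = 0)
(4*x)*(n(3, -2) - 1*2) = (4*(-13))*(0 - 1*2) = -52*(0 - 2) = -52*(-2) = 104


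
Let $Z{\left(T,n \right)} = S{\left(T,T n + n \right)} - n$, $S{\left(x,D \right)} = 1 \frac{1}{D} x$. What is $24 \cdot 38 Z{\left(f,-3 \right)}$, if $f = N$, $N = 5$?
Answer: $\frac{7448}{3} \approx 2482.7$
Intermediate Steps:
$S{\left(x,D \right)} = \frac{x}{D}$
$f = 5$
$Z{\left(T,n \right)} = - n + \frac{T}{n + T n}$ ($Z{\left(T,n \right)} = \frac{T}{T n + n} - n = \frac{T}{n + T n} - n = - n + \frac{T}{n + T n}$)
$24 \cdot 38 Z{\left(f,-3 \right)} = 24 \cdot 38 \left(\left(-1\right) \left(-3\right) + \frac{5}{\left(-3\right) \left(1 + 5\right)}\right) = 912 \left(3 + 5 \left(- \frac{1}{3}\right) \frac{1}{6}\right) = 912 \left(3 - \frac{5}{18}\right) = 912 \cdot \frac{49}{18} = \frac{7448}{3}$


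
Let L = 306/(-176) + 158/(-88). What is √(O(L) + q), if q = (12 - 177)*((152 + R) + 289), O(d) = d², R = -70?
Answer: I*√473952239/88 ≈ 247.39*I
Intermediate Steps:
L = -311/88 (L = 306*(-1/176) + 158*(-1/88) = -153/88 - 79/44 = -311/88 ≈ -3.5341)
q = -61215 (q = (12 - 177)*((152 - 70) + 289) = -165*(82 + 289) = -165*371 = -61215)
√(O(L) + q) = √((-311/88)² - 61215) = √(96721/7744 - 61215) = √(-473952239/7744) = I*√473952239/88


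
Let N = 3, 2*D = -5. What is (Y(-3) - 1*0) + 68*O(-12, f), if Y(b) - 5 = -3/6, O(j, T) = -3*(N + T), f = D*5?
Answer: 3885/2 ≈ 1942.5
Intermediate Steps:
D = -5/2 (D = (½)*(-5) = -5/2 ≈ -2.5000)
f = -25/2 (f = -5/2*5 = -25/2 ≈ -12.500)
O(j, T) = -9 - 3*T (O(j, T) = -3*(3 + T) = -9 - 3*T)
Y(b) = 9/2 (Y(b) = 5 - 3/6 = 5 - 3*⅙ = 5 - ½ = 9/2)
(Y(-3) - 1*0) + 68*O(-12, f) = (9/2 - 1*0) + 68*(-9 - 3*(-25/2)) = (9/2 + 0) + 68*(-9 + 75/2) = 9/2 + 68*(57/2) = 9/2 + 1938 = 3885/2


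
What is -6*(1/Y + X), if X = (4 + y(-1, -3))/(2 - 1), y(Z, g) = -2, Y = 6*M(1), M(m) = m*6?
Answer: -73/6 ≈ -12.167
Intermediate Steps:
M(m) = 6*m
Y = 36 (Y = 6*(6*1) = 6*6 = 36)
X = 2 (X = (4 - 2)/(2 - 1) = 2/1 = 2*1 = 2)
-6*(1/Y + X) = -6*(1/36 + 2) = -6*73/36 = -73/6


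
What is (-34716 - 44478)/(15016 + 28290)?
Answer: -39597/21653 ≈ -1.8287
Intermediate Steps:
(-34716 - 44478)/(15016 + 28290) = -79194/43306 = -79194*1/43306 = -39597/21653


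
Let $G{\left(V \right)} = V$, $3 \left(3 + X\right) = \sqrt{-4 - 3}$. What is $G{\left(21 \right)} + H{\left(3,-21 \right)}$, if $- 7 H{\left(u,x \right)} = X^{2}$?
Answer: $\frac{1249}{63} + \frac{2 i \sqrt{7}}{7} \approx 19.825 + 0.75593 i$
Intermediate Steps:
$X = -3 + \frac{i \sqrt{7}}{3}$ ($X = -3 + \frac{\sqrt{-4 - 3}}{3} = -3 + \frac{\sqrt{-7}}{3} = -3 + \frac{i \sqrt{7}}{3} \approx -3.0 + 0.88192 i$)
$H{\left(u,x \right)} = - \frac{\left(-3 + \frac{i \sqrt{7}}{3}\right)^{2}}{7}$
$G{\left(21 \right)} + H{\left(3,-21 \right)} = 21 - \left(\frac{74}{63} - \frac{2 i \sqrt{7}}{7}\right) = \frac{1249}{63} + \frac{2 i \sqrt{7}}{7}$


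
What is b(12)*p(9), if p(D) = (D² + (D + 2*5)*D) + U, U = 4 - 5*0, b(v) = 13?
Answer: 3328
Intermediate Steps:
U = 4 (U = 4 + 0 = 4)
p(D) = 4 + D² + D*(10 + D) (p(D) = (D² + (D + 2*5)*D) + 4 = (D² + (D + 10)*D) + 4 = (D² + (10 + D)*D) + 4 = (D² + D*(10 + D)) + 4 = 4 + D² + D*(10 + D))
b(12)*p(9) = 13*(4 + 2*9² + 10*9) = 13*(4 + 2*81 + 90) = 13*(4 + 162 + 90) = 13*256 = 3328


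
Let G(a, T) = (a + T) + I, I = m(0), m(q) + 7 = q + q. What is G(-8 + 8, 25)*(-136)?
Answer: -2448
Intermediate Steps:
m(q) = -7 + 2*q (m(q) = -7 + (q + q) = -7 + 2*q)
I = -7 (I = -7 + 2*0 = -7 + 0 = -7)
G(a, T) = -7 + T + a (G(a, T) = (a + T) - 7 = (T + a) - 7 = -7 + T + a)
G(-8 + 8, 25)*(-136) = (-7 + 25 + (-8 + 8))*(-136) = (-7 + 25 + 0)*(-136) = 18*(-136) = -2448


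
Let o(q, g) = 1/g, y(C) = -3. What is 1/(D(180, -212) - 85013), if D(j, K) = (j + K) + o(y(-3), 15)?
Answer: -15/1275674 ≈ -1.1758e-5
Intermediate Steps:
D(j, K) = 1/15 + K + j (D(j, K) = (j + K) + 1/15 = (K + j) + 1/15 = 1/15 + K + j)
1/(D(180, -212) - 85013) = 1/((1/15 - 212 + 180) - 85013) = 1/(-479/15 - 85013) = 1/(-1275674/15) = -15/1275674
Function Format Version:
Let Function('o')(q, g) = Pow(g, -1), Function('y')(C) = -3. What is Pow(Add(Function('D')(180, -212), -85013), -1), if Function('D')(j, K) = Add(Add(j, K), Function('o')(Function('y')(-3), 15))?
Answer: Rational(-15, 1275674) ≈ -1.1758e-5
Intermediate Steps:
Function('D')(j, K) = Add(Rational(1, 15), K, j) (Function('D')(j, K) = Add(Add(j, K), Pow(15, -1)) = Add(Add(K, j), Rational(1, 15)) = Add(Rational(1, 15), K, j))
Pow(Add(Function('D')(180, -212), -85013), -1) = Pow(Add(Add(Rational(1, 15), -212, 180), -85013), -1) = Pow(Add(Rational(-479, 15), -85013), -1) = Pow(Rational(-1275674, 15), -1) = Rational(-15, 1275674)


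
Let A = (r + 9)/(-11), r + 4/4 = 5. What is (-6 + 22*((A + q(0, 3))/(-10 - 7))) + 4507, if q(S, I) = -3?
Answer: 76609/17 ≈ 4506.4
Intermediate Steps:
r = 4 (r = -1 + 5 = 4)
A = -13/11 (A = (4 + 9)/(-11) = 13*(-1/11) = -13/11 ≈ -1.1818)
(-6 + 22*((A + q(0, 3))/(-10 - 7))) + 4507 = (-6 + 22*((-13/11 - 3)/(-10 - 7))) + 4507 = (-6 + 22*(-46/11/(-17))) + 4507 = (-6 + 22*(-46/11*(-1/17))) + 4507 = (-6 + 22*(46/187)) + 4507 = (-6 + 92/17) + 4507 = -10/17 + 4507 = 76609/17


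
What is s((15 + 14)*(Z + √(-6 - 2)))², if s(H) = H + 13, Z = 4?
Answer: 9913 + 14964*I*√2 ≈ 9913.0 + 21162.0*I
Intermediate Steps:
s(H) = 13 + H
s((15 + 14)*(Z + √(-6 - 2)))² = (13 + (15 + 14)*(4 + √(-6 - 2)))² = (13 + 29*(4 + √(-8)))² = (13 + 29*(4 + 2*I*√2))² = (13 + (116 + 58*I*√2))² = (129 + 58*I*√2)²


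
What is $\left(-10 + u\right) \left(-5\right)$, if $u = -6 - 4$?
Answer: $100$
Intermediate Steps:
$u = -10$
$\left(-10 + u\right) \left(-5\right) = \left(-10 - 10\right) \left(-5\right) = \left(-20\right) \left(-5\right) = 100$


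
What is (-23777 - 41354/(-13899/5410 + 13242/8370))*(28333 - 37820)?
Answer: -256103670554267/1489847 ≈ -1.7190e+8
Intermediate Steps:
(-23777 - 41354/(-13899/5410 + 13242/8370))*(28333 - 37820) = (-23777 - 41354/(-13899*1/5410 + 13242*(1/8370)))*(-9487) = (-23777 - 41354/(-13899/5410 + 2207/1395))*(-9487) = (-23777 - 41354/(-1489847/1509390))*(-9487) = (-23777 - 41354*(-1509390/1489847))*(-9487) = (-23777 + 62419314060/1489847)*(-9487) = (26995221941/1489847)*(-9487) = -256103670554267/1489847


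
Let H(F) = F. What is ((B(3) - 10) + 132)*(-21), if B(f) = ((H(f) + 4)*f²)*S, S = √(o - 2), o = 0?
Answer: -2562 - 1323*I*√2 ≈ -2562.0 - 1871.0*I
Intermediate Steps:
S = I*√2 (S = √(0 - 2) = √(-2) = I*√2 ≈ 1.4142*I)
B(f) = I*√2*f²*(4 + f) (B(f) = ((f + 4)*f²)*(I*√2) = ((4 + f)*f²)*(I*√2) = (f²*(4 + f))*(I*√2) = I*√2*f²*(4 + f))
((B(3) - 10) + 132)*(-21) = ((I*√2*3²*(4 + 3) - 10) + 132)*(-21) = ((I*√2*9*7 - 10) + 132)*(-21) = ((63*I*√2 - 10) + 132)*(-21) = ((-10 + 63*I*√2) + 132)*(-21) = (122 + 63*I*√2)*(-21) = -2562 - 1323*I*√2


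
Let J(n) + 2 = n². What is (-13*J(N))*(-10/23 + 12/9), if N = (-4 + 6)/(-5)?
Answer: 1612/75 ≈ 21.493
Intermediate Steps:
N = -⅖ (N = 2*(-⅕) = -⅖ ≈ -0.40000)
J(n) = -2 + n²
(-13*J(N))*(-10/23 + 12/9) = (-13*(-2 + (-⅖)²))*(-10/23 + 12/9) = (-13*(-2 + 4/25))*(-10*1/23 + 12*(⅑)) = (-13*(-46/25))*(-10/23 + 4/3) = (598/25)*(62/69) = 1612/75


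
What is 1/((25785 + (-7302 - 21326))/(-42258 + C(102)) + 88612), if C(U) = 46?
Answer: 42212/3740492587 ≈ 1.1285e-5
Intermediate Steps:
1/((25785 + (-7302 - 21326))/(-42258 + C(102)) + 88612) = 1/((25785 + (-7302 - 21326))/(-42258 + 46) + 88612) = 1/((25785 - 28628)/(-42212) + 88612) = 1/(-2843*(-1/42212) + 88612) = 1/(2843/42212 + 88612) = 1/(3740492587/42212) = 42212/3740492587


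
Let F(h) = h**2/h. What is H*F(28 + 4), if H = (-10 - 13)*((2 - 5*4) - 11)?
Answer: 21344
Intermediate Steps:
H = 667 (H = -23*((2 - 20) - 11) = -23*(-18 - 11) = -23*(-29) = 667)
F(h) = h
H*F(28 + 4) = 667*(28 + 4) = 667*32 = 21344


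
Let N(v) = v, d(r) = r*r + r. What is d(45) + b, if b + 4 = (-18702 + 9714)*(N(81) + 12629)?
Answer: -114235414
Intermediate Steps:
d(r) = r + r**2 (d(r) = r**2 + r = r + r**2)
b = -114237484 (b = -4 + (-18702 + 9714)*(81 + 12629) = -4 - 8988*12710 = -4 - 114237480 = -114237484)
d(45) + b = 45*(1 + 45) - 114237484 = 45*46 - 114237484 = 2070 - 114237484 = -114235414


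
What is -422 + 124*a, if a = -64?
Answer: -8358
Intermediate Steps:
-422 + 124*a = -422 + 124*(-64) = -422 - 7936 = -8358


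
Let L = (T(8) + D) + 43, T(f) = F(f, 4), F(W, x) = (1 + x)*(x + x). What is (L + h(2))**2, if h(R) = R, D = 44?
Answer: 16641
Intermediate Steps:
F(W, x) = 2*x*(1 + x) (F(W, x) = (1 + x)*(2*x) = 2*x*(1 + x))
T(f) = 40 (T(f) = 2*4*(1 + 4) = 2*4*5 = 40)
L = 127 (L = (40 + 44) + 43 = 84 + 43 = 127)
(L + h(2))**2 = (127 + 2)**2 = 129**2 = 16641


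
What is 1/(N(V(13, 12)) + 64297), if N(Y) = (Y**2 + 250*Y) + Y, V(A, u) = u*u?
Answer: 1/121177 ≈ 8.2524e-6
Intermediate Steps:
V(A, u) = u**2
N(Y) = Y**2 + 251*Y
1/(N(V(13, 12)) + 64297) = 1/(12**2*(251 + 12**2) + 64297) = 1/(144*(251 + 144) + 64297) = 1/(144*395 + 64297) = 1/(56880 + 64297) = 1/121177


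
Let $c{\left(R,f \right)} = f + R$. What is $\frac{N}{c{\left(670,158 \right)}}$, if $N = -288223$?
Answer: $- \frac{288223}{828} \approx -348.1$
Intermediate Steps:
$c{\left(R,f \right)} = R + f$
$\frac{N}{c{\left(670,158 \right)}} = - \frac{288223}{670 + 158} = - \frac{288223}{828}$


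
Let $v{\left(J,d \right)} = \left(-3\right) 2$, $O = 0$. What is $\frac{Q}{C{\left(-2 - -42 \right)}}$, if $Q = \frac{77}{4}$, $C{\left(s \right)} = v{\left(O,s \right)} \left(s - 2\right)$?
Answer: $- \frac{77}{912} \approx -0.08443$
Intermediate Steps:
$v{\left(J,d \right)} = -6$
$C{\left(s \right)} = 12 - 6 s$ ($C{\left(s \right)} = - 6 \left(s - 2\right) = - 6 \left(-2 + s\right) = 12 - 6 s$)
$Q = \frac{77}{4}$ ($Q = 77 \cdot \frac{1}{4} = \frac{77}{4} \approx 19.25$)
$\frac{Q}{C{\left(-2 - -42 \right)}} = \frac{77}{4 \left(12 - 6 \left(-2 - -42\right)\right)} = \frac{77}{4 \left(12 - 6 \left(-2 + 42\right)\right)} = \frac{77}{4 \left(12 - 240\right)} = \frac{77}{4 \left(-228\right)} = \frac{77}{4} \left(- \frac{1}{228}\right) = - \frac{77}{912}$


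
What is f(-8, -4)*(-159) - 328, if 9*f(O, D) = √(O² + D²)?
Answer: -328 - 212*√5/3 ≈ -486.02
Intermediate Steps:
f(O, D) = √(D² + O²)/9 (f(O, D) = √(O² + D²)/9 = √(D² + O²)/9)
f(-8, -4)*(-159) - 328 = (√((-4)² + (-8)²)/9)*(-159) - 328 = (√(16 + 64)/9)*(-159) - 328 = (√80/9)*(-159) - 328 = ((4*√5)/9)*(-159) - 328 = (4*√5/9)*(-159) - 328 = -212*√5/3 - 328 = -328 - 212*√5/3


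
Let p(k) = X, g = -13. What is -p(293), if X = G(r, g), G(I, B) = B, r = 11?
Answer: 13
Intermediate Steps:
X = -13
p(k) = -13
-p(293) = -1*(-13) = 13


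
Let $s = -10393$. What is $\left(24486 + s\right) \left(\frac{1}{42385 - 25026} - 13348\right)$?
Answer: $- \frac{3265459871583}{17359} \approx -1.8811 \cdot 10^{8}$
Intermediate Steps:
$\left(24486 + s\right) \left(\frac{1}{42385 - 25026} - 13348\right) = \left(24486 - 10393\right) \left(\frac{1}{42385 - 25026} - 13348\right) = 14093 \left(\frac{1}{42385 - 25026} - 13348\right) = 14093 \left(\frac{1}{17359} - 13348\right) = 14093 \left(- \frac{231707931}{17359}\right) = - \frac{3265459871583}{17359}$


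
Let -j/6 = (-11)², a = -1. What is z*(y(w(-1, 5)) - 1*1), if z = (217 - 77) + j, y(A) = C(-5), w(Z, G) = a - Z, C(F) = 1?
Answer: 0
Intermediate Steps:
j = -726 (j = -6*(-11)² = -6*121 = -726)
w(Z, G) = -1 - Z
y(A) = 1
z = -586 (z = (217 - 77) - 726 = 140 - 726 = -586)
z*(y(w(-1, 5)) - 1*1) = -586*(1 - 1*1) = -586*(1 - 1) = -586*0 = 0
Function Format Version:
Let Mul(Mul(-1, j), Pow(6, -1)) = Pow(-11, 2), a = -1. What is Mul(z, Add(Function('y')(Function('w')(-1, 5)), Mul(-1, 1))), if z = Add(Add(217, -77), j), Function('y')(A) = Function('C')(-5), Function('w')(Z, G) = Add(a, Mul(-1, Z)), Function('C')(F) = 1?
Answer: 0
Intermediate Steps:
j = -726 (j = Mul(-6, Pow(-11, 2)) = Mul(-6, 121) = -726)
Function('w')(Z, G) = Add(-1, Mul(-1, Z))
Function('y')(A) = 1
z = -586 (z = Add(Add(217, -77), -726) = Add(140, -726) = -586)
Mul(z, Add(Function('y')(Function('w')(-1, 5)), Mul(-1, 1))) = Mul(-586, Add(1, Mul(-1, 1))) = Mul(-586, Add(1, -1)) = Mul(-586, 0) = 0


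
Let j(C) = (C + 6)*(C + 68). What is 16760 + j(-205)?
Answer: 44023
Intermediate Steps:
j(C) = (6 + C)*(68 + C)
16760 + j(-205) = 16760 + (408 + (-205)² + 74*(-205)) = 16760 + (408 + 42025 - 15170) = 16760 + 27263 = 44023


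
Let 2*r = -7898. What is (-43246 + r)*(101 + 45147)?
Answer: -2135479360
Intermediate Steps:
r = -3949 (r = (1/2)*(-7898) = -3949)
(-43246 + r)*(101 + 45147) = (-43246 - 3949)*(101 + 45147) = -47195*45248 = -2135479360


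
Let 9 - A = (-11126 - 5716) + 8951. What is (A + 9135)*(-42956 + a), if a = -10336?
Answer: -907829220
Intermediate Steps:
A = 7900 (A = 9 - ((-11126 - 5716) + 8951) = 9 - (-16842 + 8951) = 9 - 1*(-7891) = 9 + 7891 = 7900)
(A + 9135)*(-42956 + a) = (7900 + 9135)*(-42956 - 10336) = 17035*(-53292) = -907829220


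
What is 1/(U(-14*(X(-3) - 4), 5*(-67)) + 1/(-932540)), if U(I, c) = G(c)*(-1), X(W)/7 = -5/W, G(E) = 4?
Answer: -932540/3730161 ≈ -0.25000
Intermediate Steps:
X(W) = -35/W (X(W) = 7*(-5/W) = -35/W)
U(I, c) = -4 (U(I, c) = 4*(-1) = -4)
1/(U(-14*(X(-3) - 4), 5*(-67)) + 1/(-932540)) = 1/(-4 + 1/(-932540)) = 1/(-4 - 1/932540) = 1/(-3730161/932540) = -932540/3730161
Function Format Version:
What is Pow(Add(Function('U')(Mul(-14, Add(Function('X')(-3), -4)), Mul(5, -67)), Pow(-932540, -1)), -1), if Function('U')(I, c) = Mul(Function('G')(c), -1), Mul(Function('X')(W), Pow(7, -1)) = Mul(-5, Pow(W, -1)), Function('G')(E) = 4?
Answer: Rational(-932540, 3730161) ≈ -0.25000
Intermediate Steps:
Function('X')(W) = Mul(-35, Pow(W, -1)) (Function('X')(W) = Mul(7, Mul(-5, Pow(W, -1))) = Mul(-35, Pow(W, -1)))
Function('U')(I, c) = -4 (Function('U')(I, c) = Mul(4, -1) = -4)
Pow(Add(Function('U')(Mul(-14, Add(Function('X')(-3), -4)), Mul(5, -67)), Pow(-932540, -1)), -1) = Pow(Add(-4, Pow(-932540, -1)), -1) = Pow(Add(-4, Rational(-1, 932540)), -1) = Pow(Rational(-3730161, 932540), -1) = Rational(-932540, 3730161)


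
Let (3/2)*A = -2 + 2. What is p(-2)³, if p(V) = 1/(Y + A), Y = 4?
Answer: 1/64 ≈ 0.015625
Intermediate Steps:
A = 0 (A = 2*(-2 + 2)/3 = (⅔)*0 = 0)
p(V) = ¼ (p(V) = 1/(4 + 0) = 1/4 = ¼)
p(-2)³ = (¼)³ = 1/64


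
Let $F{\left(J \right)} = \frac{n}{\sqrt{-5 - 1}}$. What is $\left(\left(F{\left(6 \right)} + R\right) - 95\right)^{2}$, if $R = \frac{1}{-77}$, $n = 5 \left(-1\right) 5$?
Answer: $\frac{317437511}{35574} - \frac{182900 i \sqrt{6}}{231} \approx 8923.3 - 1939.4 i$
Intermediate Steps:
$n = -25$ ($n = \left(-5\right) 5 = -25$)
$R = - \frac{1}{77} \approx -0.012987$
$F{\left(J \right)} = \frac{25 i \sqrt{6}}{6}$ ($F{\left(J \right)} = - \frac{25}{\sqrt{-5 - 1}} = - \frac{25}{\sqrt{-6}} = - \frac{25}{i \sqrt{6}} = - 25 \left(- \frac{i \sqrt{6}}{6}\right) = \frac{25 i \sqrt{6}}{6}$)
$\left(\left(F{\left(6 \right)} + R\right) - 95\right)^{2} = \left(\left(\frac{25 i \sqrt{6}}{6} - \frac{1}{77}\right) - 95\right)^{2} = \left(\left(- \frac{1}{77} + \frac{25 i \sqrt{6}}{6}\right) - 95\right)^{2} = \left(- \frac{7316}{77} + \frac{25 i \sqrt{6}}{6}\right)^{2}$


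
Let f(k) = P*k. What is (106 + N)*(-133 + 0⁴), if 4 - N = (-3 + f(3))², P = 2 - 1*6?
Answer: 15295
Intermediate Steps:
P = -4 (P = 2 - 6 = -4)
f(k) = -4*k
N = -221 (N = 4 - (-3 - 4*3)² = 4 - (-3 - 12)² = 4 - 1*(-15)² = 4 - 1*225 = 4 - 225 = -221)
(106 + N)*(-133 + 0⁴) = (106 - 221)*(-133 + 0⁴) = -115*(-133 + 0) = -115*(-133) = 15295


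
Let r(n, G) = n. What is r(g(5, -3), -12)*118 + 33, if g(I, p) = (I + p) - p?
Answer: 623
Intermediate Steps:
g(I, p) = I
r(g(5, -3), -12)*118 + 33 = 5*118 + 33 = 590 + 33 = 623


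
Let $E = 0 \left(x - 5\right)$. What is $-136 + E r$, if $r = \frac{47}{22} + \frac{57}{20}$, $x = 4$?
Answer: $-136$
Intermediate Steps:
$E = 0$ ($E = 0 \left(4 - 5\right) = 0 \left(-1\right) = 0$)
$r = \frac{1097}{220}$ ($r = 47 \cdot \frac{1}{22} + 57 \cdot \frac{1}{20} = \frac{47}{22} + \frac{57}{20} = \frac{1097}{220} \approx 4.9864$)
$-136 + E r = -136 + 0 \cdot \frac{1097}{220} = -136 + 0 = -136$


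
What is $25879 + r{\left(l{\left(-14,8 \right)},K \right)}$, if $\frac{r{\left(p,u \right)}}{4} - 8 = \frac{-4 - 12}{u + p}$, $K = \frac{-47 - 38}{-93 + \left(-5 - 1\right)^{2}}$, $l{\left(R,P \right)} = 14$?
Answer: $\frac{22875765}{883} \approx 25907.0$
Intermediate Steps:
$K = \frac{85}{57}$ ($K = \frac{-47 - 38}{-93 + \left(-6\right)^{2}} = - \frac{85}{-93 + 36} = - \frac{85}{-57} = \left(-85\right) \left(- \frac{1}{57}\right) = \frac{85}{57} \approx 1.4912$)
$r{\left(p,u \right)} = 32 - \frac{64}{p + u}$ ($r{\left(p,u \right)} = 32 + 4 \frac{-4 - 12}{u + p} = 32 + 4 \left(- \frac{16}{p + u}\right) = 32 - \frac{64}{p + u}$)
$25879 + r{\left(l{\left(-14,8 \right)},K \right)} = 25879 + \frac{32 \left(-2 + 14 + \frac{85}{57}\right)}{14 + \frac{85}{57}} = 25879 + 32 \frac{1}{\frac{883}{57}} \cdot \frac{769}{57} = 25879 + 32 \cdot \frac{57}{883} \cdot \frac{769}{57} = 25879 + \frac{24608}{883} = \frac{22875765}{883}$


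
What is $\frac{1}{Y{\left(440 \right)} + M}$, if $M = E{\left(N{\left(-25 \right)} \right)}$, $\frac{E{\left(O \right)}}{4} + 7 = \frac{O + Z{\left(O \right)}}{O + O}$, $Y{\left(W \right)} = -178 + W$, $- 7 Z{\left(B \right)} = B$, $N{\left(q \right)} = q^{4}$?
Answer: $\frac{7}{1650} \approx 0.0042424$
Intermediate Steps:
$Z{\left(B \right)} = - \frac{B}{7}$
$E{\left(O \right)} = - \frac{184}{7}$ ($E{\left(O \right)} = -28 + 4 \frac{O - \frac{O}{7}}{O + O} = -28 + 4 \frac{\frac{6}{7} O}{2 O} = -28 + 4 \frac{6 O}{7} \frac{1}{2 O} = -28 + 4 \cdot \frac{3}{7} = -28 + \frac{12}{7} = - \frac{184}{7}$)
$M = - \frac{184}{7} \approx -26.286$
$\frac{1}{Y{\left(440 \right)} + M} = \frac{1}{\left(-178 + 440\right) - \frac{184}{7}} = \frac{1}{262 - \frac{184}{7}} = \frac{1}{\frac{1650}{7}} = \frac{7}{1650}$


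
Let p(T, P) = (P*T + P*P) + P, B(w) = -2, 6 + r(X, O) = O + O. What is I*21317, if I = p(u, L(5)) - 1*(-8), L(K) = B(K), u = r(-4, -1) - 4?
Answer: 724778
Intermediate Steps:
r(X, O) = -6 + 2*O (r(X, O) = -6 + (O + O) = -6 + 2*O)
u = -12 (u = (-6 + 2*(-1)) - 4 = (-6 - 2) - 4 = -8 - 4 = -12)
L(K) = -2
p(T, P) = P + P² + P*T (p(T, P) = (P*T + P²) + P = (P² + P*T) + P = P + P² + P*T)
I = 34 (I = -2*(1 - 2 - 12) - 1*(-8) = -2*(-13) + 8 = 26 + 8 = 34)
I*21317 = 34*21317 = 724778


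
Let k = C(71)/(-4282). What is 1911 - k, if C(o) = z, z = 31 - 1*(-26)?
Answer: 8182959/4282 ≈ 1911.0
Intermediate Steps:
z = 57 (z = 31 + 26 = 57)
C(o) = 57
k = -57/4282 (k = 57/(-4282) = 57*(-1/4282) = -57/4282 ≈ -0.013312)
1911 - k = 1911 - 1*(-57/4282) = 1911 + 57/4282 = 8182959/4282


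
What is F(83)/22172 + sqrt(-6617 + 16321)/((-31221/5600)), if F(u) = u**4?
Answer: 47458321/22172 - 11200*sqrt(2426)/31221 ≈ 2122.8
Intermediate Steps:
F(83)/22172 + sqrt(-6617 + 16321)/((-31221/5600)) = 83**4/22172 + sqrt(-6617 + 16321)/((-31221/5600)) = 47458321*(1/22172) + sqrt(9704)/((-31221*1/5600)) = 47458321/22172 + (2*sqrt(2426))/(-31221/5600) = 47458321/22172 + (2*sqrt(2426))*(-5600/31221) = 47458321/22172 - 11200*sqrt(2426)/31221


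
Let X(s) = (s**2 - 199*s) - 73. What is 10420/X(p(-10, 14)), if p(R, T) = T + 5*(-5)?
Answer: 10420/2237 ≈ 4.6580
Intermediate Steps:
p(R, T) = -25 + T (p(R, T) = T - 25 = -25 + T)
X(s) = -73 + s**2 - 199*s
10420/X(p(-10, 14)) = 10420/(-73 + (-25 + 14)**2 - 199*(-25 + 14)) = 10420/(-73 + (-11)**2 - 199*(-11)) = 10420/(-73 + 121 + 2189) = 10420/2237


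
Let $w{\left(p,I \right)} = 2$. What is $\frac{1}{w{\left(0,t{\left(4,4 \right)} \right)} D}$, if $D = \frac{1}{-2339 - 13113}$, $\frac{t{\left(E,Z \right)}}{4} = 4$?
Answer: $-7726$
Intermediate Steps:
$t{\left(E,Z \right)} = 16$ ($t{\left(E,Z \right)} = 4 \cdot 4 = 16$)
$D = - \frac{1}{15452}$ ($D = \frac{1}{-15452} = - \frac{1}{15452} \approx -6.4717 \cdot 10^{-5}$)
$\frac{1}{w{\left(0,t{\left(4,4 \right)} \right)} D} = \frac{1}{2 \left(- \frac{1}{15452}\right)} = \frac{1}{- \frac{1}{7726}} = -7726$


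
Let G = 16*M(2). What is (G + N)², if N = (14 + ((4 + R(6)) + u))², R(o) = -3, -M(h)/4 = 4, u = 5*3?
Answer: 414736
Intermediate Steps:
u = 15
M(h) = -16 (M(h) = -4*4 = -16)
G = -256 (G = 16*(-16) = -256)
N = 900 (N = (14 + ((4 - 3) + 15))² = (14 + (1 + 15))² = (14 + 16)² = 30² = 900)
(G + N)² = (-256 + 900)² = 644² = 414736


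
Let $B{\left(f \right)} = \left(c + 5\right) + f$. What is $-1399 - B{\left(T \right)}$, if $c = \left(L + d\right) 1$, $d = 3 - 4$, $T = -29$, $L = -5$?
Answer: $-1369$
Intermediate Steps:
$d = -1$
$c = -6$ ($c = \left(-5 - 1\right) 1 = \left(-6\right) 1 = -6$)
$B{\left(f \right)} = -1 + f$ ($B{\left(f \right)} = \left(-6 + 5\right) + f = -1 + f$)
$-1399 - B{\left(T \right)} = -1399 - \left(-1 - 29\right) = -1399 - -30 = -1399 + 30 = -1369$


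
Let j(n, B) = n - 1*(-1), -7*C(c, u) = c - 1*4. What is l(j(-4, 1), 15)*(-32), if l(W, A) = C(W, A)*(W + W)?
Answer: 192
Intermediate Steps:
C(c, u) = 4/7 - c/7 (C(c, u) = -(c - 1*4)/7 = -(c - 4)/7 = -(-4 + c)/7 = 4/7 - c/7)
j(n, B) = 1 + n (j(n, B) = n + 1 = 1 + n)
l(W, A) = 2*W*(4/7 - W/7) (l(W, A) = (4/7 - W/7)*(W + W) = (4/7 - W/7)*(2*W) = 2*W*(4/7 - W/7))
l(j(-4, 1), 15)*(-32) = (2*(1 - 4)*(4 - (1 - 4))/7)*(-32) = ((2/7)*(-3)*(4 - 1*(-3)))*(-32) = ((2/7)*(-3)*(4 + 3))*(-32) = ((2/7)*(-3)*7)*(-32) = -6*(-32) = 192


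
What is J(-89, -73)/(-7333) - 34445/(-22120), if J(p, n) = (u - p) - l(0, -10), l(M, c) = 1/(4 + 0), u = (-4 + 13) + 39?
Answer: 49912055/32441192 ≈ 1.5385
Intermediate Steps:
u = 48 (u = 9 + 39 = 48)
l(M, c) = ¼ (l(M, c) = 1/4 = ¼)
J(p, n) = 191/4 - p (J(p, n) = (48 - p) - 1*¼ = (48 - p) - ¼ = 191/4 - p)
J(-89, -73)/(-7333) - 34445/(-22120) = (191/4 - 1*(-89))/(-7333) - 34445/(-22120) = (191/4 + 89)*(-1/7333) - 34445*(-1/22120) = (547/4)*(-1/7333) + 6889/4424 = -547/29332 + 6889/4424 = 49912055/32441192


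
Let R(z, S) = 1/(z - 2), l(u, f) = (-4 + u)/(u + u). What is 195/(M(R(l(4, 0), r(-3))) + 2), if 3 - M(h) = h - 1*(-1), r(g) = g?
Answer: 130/3 ≈ 43.333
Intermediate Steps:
l(u, f) = (-4 + u)/(2*u) (l(u, f) = (-4 + u)/((2*u)) = (-4 + u)*(1/(2*u)) = (-4 + u)/(2*u))
R(z, S) = 1/(-2 + z)
M(h) = 2 - h (M(h) = 3 - (h - 1*(-1)) = 3 - (h + 1) = 3 - (1 + h) = 3 + (-1 - h) = 2 - h)
195/(M(R(l(4, 0), r(-3))) + 2) = 195/((2 - 1/(-2 + (½)*(-4 + 4)/4)) + 2) = 195/((2 - 1/(-2 + (½)*(¼)*0)) + 2) = 195/((2 - 1/(-2 + 0)) + 2) = 195/((2 - 1/(-2)) + 2) = 195/((2 - 1*(-½)) + 2) = 195/((2 + ½) + 2) = 195/(5/2 + 2) = 195/(9/2) = (2/9)*195 = 130/3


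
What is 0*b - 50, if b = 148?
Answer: -50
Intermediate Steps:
0*b - 50 = 0*148 - 50 = 0 - 50 = -50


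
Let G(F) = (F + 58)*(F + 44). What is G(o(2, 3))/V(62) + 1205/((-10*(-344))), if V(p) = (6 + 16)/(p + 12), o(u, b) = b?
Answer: 72985003/7568 ≈ 9643.9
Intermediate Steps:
V(p) = 22/(12 + p)
G(F) = (44 + F)*(58 + F) (G(F) = (58 + F)*(44 + F) = (44 + F)*(58 + F))
G(o(2, 3))/V(62) + 1205/((-10*(-344))) = (2552 + 3² + 102*3)/((22/(12 + 62))) + 1205/((-10*(-344))) = (2552 + 9 + 306)/((22/74)) + 1205/3440 = 2867/((22*(1/74))) + 1205*(1/3440) = 2867/(11/37) + 241/688 = 2867*(37/11) + 241/688 = 106079/11 + 241/688 = 72985003/7568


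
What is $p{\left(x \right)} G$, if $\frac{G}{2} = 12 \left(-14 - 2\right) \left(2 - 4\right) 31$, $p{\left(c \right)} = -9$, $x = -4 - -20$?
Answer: $-214272$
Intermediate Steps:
$x = 16$ ($x = -4 + 20 = 16$)
$G = 23808$ ($G = 2 \cdot 12 \left(-14 - 2\right) \left(2 - 4\right) 31 = 2 \cdot 12 \left(\left(-16\right) \left(-2\right)\right) 31 = 2 \cdot 12 \cdot 32 \cdot 31 = 2 \cdot 384 \cdot 31 = 2 \cdot 11904 = 23808$)
$p{\left(x \right)} G = \left(-9\right) 23808 = -214272$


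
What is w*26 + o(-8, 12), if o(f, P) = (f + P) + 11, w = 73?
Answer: 1913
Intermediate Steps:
o(f, P) = 11 + P + f (o(f, P) = (P + f) + 11 = 11 + P + f)
w*26 + o(-8, 12) = 73*26 + (11 + 12 - 8) = 1898 + 15 = 1913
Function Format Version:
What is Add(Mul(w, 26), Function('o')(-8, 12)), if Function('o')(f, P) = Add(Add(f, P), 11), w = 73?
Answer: 1913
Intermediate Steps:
Function('o')(f, P) = Add(11, P, f) (Function('o')(f, P) = Add(Add(P, f), 11) = Add(11, P, f))
Add(Mul(w, 26), Function('o')(-8, 12)) = Add(Mul(73, 26), Add(11, 12, -8)) = Add(1898, 15) = 1913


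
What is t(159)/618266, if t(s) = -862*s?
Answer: -68529/309133 ≈ -0.22168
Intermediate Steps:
t(159)/618266 = -862*159/618266 = -137058*1/618266 = -68529/309133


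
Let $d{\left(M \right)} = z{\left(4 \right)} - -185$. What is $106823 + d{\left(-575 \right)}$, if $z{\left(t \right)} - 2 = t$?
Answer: $107014$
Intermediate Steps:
$z{\left(t \right)} = 2 + t$
$d{\left(M \right)} = 191$ ($d{\left(M \right)} = \left(2 + 4\right) - -185 = 6 + 185 = 191$)
$106823 + d{\left(-575 \right)} = 106823 + 191 = 107014$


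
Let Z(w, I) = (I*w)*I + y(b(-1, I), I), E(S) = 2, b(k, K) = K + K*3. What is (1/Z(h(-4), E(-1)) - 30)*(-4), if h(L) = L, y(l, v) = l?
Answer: 241/2 ≈ 120.50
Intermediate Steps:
b(k, K) = 4*K (b(k, K) = K + 3*K = 4*K)
Z(w, I) = 4*I + w*I**2 (Z(w, I) = (I*w)*I + 4*I = w*I**2 + 4*I = 4*I + w*I**2)
(1/Z(h(-4), E(-1)) - 30)*(-4) = (1/(2*(4 + 2*(-4))) - 30)*(-4) = (1/(2*(4 - 8)) - 30)*(-4) = (1/(2*(-4)) - 30)*(-4) = (1/(-8) - 30)*(-4) = (-1/8 - 30)*(-4) = -241/8*(-4) = 241/2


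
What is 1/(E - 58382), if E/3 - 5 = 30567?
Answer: 1/33334 ≈ 2.9999e-5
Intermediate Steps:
E = 91716 (E = 15 + 3*30567 = 15 + 91701 = 91716)
1/(E - 58382) = 1/(91716 - 58382) = 1/33334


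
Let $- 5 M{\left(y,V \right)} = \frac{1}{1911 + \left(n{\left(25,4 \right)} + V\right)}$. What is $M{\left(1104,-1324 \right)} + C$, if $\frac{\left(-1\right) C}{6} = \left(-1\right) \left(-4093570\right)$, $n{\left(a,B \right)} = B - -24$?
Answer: $- \frac{75526366501}{3075} \approx -2.4561 \cdot 10^{7}$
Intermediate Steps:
$n{\left(a,B \right)} = 24 + B$ ($n{\left(a,B \right)} = B + 24 = 24 + B$)
$C = -24561420$ ($C = - 6 \left(\left(-1\right) \left(-4093570\right)\right) = \left(-6\right) 4093570 = -24561420$)
$M{\left(y,V \right)} = - \frac{1}{5 \left(1939 + V\right)}$ ($M{\left(y,V \right)} = - \frac{1}{5 \left(1911 + \left(\left(24 + 4\right) + V\right)\right)} = - \frac{1}{5 \left(1911 + \left(28 + V\right)\right)} = - \frac{1}{5 \left(1939 + V\right)}$)
$M{\left(1104,-1324 \right)} + C = - \frac{1}{9695 + 5 \left(-1324\right)} - 24561420 = - \frac{1}{9695 - 6620} - 24561420 = - \frac{1}{3075} - 24561420 = - \frac{75526366501}{3075}$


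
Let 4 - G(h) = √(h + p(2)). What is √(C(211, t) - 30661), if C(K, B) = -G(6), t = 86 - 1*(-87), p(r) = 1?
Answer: √(-30665 + √7) ≈ 175.11*I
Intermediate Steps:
t = 173 (t = 86 + 87 = 173)
G(h) = 4 - √(1 + h) (G(h) = 4 - √(h + 1) = 4 - √(1 + h))
C(K, B) = -4 + √7 (C(K, B) = -(4 - √(1 + 6)) = -(4 - √7) = -4 + √7)
√(C(211, t) - 30661) = √((-4 + √7) - 30661) = √(-30665 + √7)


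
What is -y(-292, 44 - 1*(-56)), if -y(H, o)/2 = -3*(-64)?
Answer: 384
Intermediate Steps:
y(H, o) = -384 (y(H, o) = -(-6)*(-64) = -2*192 = -384)
-y(-292, 44 - 1*(-56)) = -1*(-384) = 384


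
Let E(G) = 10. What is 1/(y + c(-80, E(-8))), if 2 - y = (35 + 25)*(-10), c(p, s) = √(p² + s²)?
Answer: 301/177952 - 5*√65/177952 ≈ 0.0014649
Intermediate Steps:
y = 602 (y = 2 - (35 + 25)*(-10) = 2 - 60*(-10) = 2 - 1*(-600) = 2 + 600 = 602)
1/(y + c(-80, E(-8))) = 1/(602 + √((-80)² + 10²)) = 1/(602 + √(6400 + 100)) = 1/(602 + √6500) = 1/(602 + 10*√65)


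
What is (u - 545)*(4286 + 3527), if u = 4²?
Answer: -4133077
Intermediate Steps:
u = 16
(u - 545)*(4286 + 3527) = (16 - 545)*(4286 + 3527) = -529*7813 = -4133077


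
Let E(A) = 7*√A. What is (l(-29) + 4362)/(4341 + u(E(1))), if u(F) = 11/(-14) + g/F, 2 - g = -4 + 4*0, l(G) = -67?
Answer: 12026/12155 ≈ 0.98939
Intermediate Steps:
g = 6 (g = 2 - (-4 + 4*0) = 2 - (-4 + 0) = 2 - 1*(-4) = 2 + 4 = 6)
u(F) = -11/14 + 6/F (u(F) = 11/(-14) + 6/F = 11*(-1/14) + 6/F = -11/14 + 6/F)
(l(-29) + 4362)/(4341 + u(E(1))) = (-67 + 4362)/(4341 + (-11/14 + 6/((7*√1)))) = 4295/(4341 + (-11/14 + 6/((7*1)))) = 4295/(4341 + (-11/14 + 6/7)) = 4295/(4341 + 1/14) = 4295/(60775/14) = 4295*(14/60775) = 12026/12155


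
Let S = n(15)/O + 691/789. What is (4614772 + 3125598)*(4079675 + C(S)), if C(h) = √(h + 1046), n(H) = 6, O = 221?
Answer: 31578193979750 + 7740370*√31830610903611/174369 ≈ 3.1578e+13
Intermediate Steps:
S = 157445/174369 (S = 6/221 + 691/789 = 157445/174369 ≈ 0.90294)
C(h) = √(1046 + h)
(4614772 + 3125598)*(4079675 + C(S)) = (4614772 + 3125598)*(4079675 + √(1046 + 157445/174369)) = 7740370*(4079675 + √(182547419/174369)) = 7740370*(4079675 + √31830610903611/174369) = 31578193979750 + 7740370*√31830610903611/174369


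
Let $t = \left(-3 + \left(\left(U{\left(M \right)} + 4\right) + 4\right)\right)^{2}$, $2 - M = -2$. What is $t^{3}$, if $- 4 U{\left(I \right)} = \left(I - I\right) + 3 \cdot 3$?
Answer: $\frac{1771561}{4096} \approx 432.51$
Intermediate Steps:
$M = 4$ ($M = 2 - -2 = 2 + 2 = 4$)
$U{\left(I \right)} = - \frac{9}{4}$ ($U{\left(I \right)} = - \frac{\left(I - I\right) + 3 \cdot 3}{4} = - \frac{0 + 9}{4} = \left(- \frac{1}{4}\right) 9 = - \frac{9}{4}$)
$t = \frac{121}{16}$ ($t = \left(-3 + \left(\left(- \frac{9}{4} + 4\right) + 4\right)\right)^{2} = \left(-3 + \left(\frac{7}{4} + 4\right)\right)^{2} = \left(-3 + \frac{23}{4}\right)^{2} = \left(\frac{11}{4}\right)^{2} = \frac{121}{16} \approx 7.5625$)
$t^{3} = \left(\frac{121}{16}\right)^{3} = \frac{1771561}{4096}$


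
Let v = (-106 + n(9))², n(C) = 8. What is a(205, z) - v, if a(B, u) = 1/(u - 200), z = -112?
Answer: -2996449/312 ≈ -9604.0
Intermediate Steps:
v = 9604 (v = (-106 + 8)² = (-98)² = 9604)
a(B, u) = 1/(-200 + u)
a(205, z) - v = 1/(-200 - 112) - 1*9604 = 1/(-312) - 9604 = -1/312 - 9604 = -2996449/312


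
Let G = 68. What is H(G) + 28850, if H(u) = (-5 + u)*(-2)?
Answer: 28724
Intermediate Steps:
H(u) = 10 - 2*u
H(G) + 28850 = (10 - 2*68) + 28850 = (10 - 136) + 28850 = -126 + 28850 = 28724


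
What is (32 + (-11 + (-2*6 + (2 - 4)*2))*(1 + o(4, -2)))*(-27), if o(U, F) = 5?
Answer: 3510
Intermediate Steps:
(32 + (-11 + (-2*6 + (2 - 4)*2))*(1 + o(4, -2)))*(-27) = (32 + (-11 + (-2*6 + (2 - 4)*2))*(1 + 5))*(-27) = (32 + (-11 + (-12 - 2*2))*6)*(-27) = (32 + (-11 + (-12 - 4))*6)*(-27) = (32 + (-11 - 16)*6)*(-27) = (32 - 27*6)*(-27) = (32 - 162)*(-27) = -130*(-27) = 3510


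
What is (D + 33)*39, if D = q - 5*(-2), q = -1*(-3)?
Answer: 1794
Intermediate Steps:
q = 3
D = 13 (D = 3 - 5*(-2) = 3 + 10 = 13)
(D + 33)*39 = (13 + 33)*39 = 46*39 = 1794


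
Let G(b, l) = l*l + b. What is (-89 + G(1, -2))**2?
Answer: 7056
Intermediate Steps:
G(b, l) = b + l**2 (G(b, l) = l**2 + b = b + l**2)
(-89 + G(1, -2))**2 = (-89 + (1 + (-2)**2))**2 = (-89 + (1 + 4))**2 = (-89 + 5)**2 = (-84)**2 = 7056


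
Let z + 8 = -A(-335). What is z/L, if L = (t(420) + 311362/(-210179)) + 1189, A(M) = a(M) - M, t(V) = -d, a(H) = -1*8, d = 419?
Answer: -70409965/161526468 ≈ -0.43590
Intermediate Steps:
a(H) = -8
t(V) = -419 (t(V) = -1*419 = -419)
A(M) = -8 - M
z = -335 (z = -8 - (-8 - 1*(-335)) = -8 - (-8 + 335) = -8 - 1*327 = -8 - 327 = -335)
L = 161526468/210179 (L = (-419 + 311362/(-210179)) + 1189 = (-419 + 311362*(-1/210179)) + 1189 = (-419 - 311362/210179) + 1189 = -88376363/210179 + 1189 = 161526468/210179 ≈ 768.52)
z/L = -335/161526468/210179 = -335*210179/161526468 = -70409965/161526468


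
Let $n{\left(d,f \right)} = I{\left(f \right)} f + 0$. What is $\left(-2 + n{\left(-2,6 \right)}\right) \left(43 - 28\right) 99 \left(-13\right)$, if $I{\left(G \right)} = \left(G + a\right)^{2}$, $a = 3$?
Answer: $-9343620$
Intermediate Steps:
$I{\left(G \right)} = \left(3 + G\right)^{2}$ ($I{\left(G \right)} = \left(G + 3\right)^{2} = \left(3 + G\right)^{2}$)
$n{\left(d,f \right)} = f \left(3 + f\right)^{2}$ ($n{\left(d,f \right)} = \left(3 + f\right)^{2} f + 0 = f \left(3 + f\right)^{2} + 0 = f \left(3 + f\right)^{2}$)
$\left(-2 + n{\left(-2,6 \right)}\right) \left(43 - 28\right) 99 \left(-13\right) = \left(-2 + 6 \left(3 + 6\right)^{2}\right) \left(43 - 28\right) 99 \left(-13\right) = \left(-2 + 6 \cdot 9^{2}\right) 15 \cdot 99 \left(-13\right) = \left(-2 + 6 \cdot 81\right) 15 \cdot 99 \left(-13\right) = \left(-2 + 486\right) 15 \cdot 99 \left(-13\right) = 484 \cdot 15 \cdot 99 \left(-13\right) = 7260 \cdot 99 \left(-13\right) = 718740 \left(-13\right) = -9343620$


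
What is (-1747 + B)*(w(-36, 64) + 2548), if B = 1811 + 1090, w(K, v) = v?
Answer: 3014248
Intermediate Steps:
B = 2901
(-1747 + B)*(w(-36, 64) + 2548) = (-1747 + 2901)*(64 + 2548) = 1154*2612 = 3014248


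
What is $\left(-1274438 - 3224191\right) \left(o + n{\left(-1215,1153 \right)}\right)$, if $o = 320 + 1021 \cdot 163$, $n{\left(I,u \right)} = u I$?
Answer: $5551991977608$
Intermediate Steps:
$n{\left(I,u \right)} = I u$
$o = 166743$ ($o = 320 + 166423 = 166743$)
$\left(-1274438 - 3224191\right) \left(o + n{\left(-1215,1153 \right)}\right) = \left(-1274438 - 3224191\right) \left(166743 - 1400895\right) = - 4498629 \left(166743 - 1400895\right) = \left(-4498629\right) \left(-1234152\right) = 5551991977608$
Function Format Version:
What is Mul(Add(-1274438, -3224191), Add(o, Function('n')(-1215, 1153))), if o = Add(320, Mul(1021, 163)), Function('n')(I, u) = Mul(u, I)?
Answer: 5551991977608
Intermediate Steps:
Function('n')(I, u) = Mul(I, u)
o = 166743 (o = Add(320, 166423) = 166743)
Mul(Add(-1274438, -3224191), Add(o, Function('n')(-1215, 1153))) = Mul(Add(-1274438, -3224191), Add(166743, Mul(-1215, 1153))) = Mul(-4498629, Add(166743, -1400895)) = Mul(-4498629, -1234152) = 5551991977608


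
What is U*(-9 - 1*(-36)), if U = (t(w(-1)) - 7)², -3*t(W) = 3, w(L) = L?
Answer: 1728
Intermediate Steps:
t(W) = -1 (t(W) = -⅓*3 = -1)
U = 64 (U = (-1 - 7)² = (-8)² = 64)
U*(-9 - 1*(-36)) = 64*(-9 - 1*(-36)) = 64*(-9 + 36) = 64*27 = 1728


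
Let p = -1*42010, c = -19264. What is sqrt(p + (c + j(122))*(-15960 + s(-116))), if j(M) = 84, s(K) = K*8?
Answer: sqrt(323869830) ≈ 17996.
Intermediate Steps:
s(K) = 8*K
p = -42010
sqrt(p + (c + j(122))*(-15960 + s(-116))) = sqrt(-42010 + (-19264 + 84)*(-15960 + 8*(-116))) = sqrt(-42010 - 19180*(-15960 - 928)) = sqrt(-42010 - 19180*(-16888)) = sqrt(-42010 + 323911840) = sqrt(323869830)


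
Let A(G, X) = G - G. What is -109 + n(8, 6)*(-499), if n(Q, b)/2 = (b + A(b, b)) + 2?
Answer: -8093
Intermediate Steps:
A(G, X) = 0
n(Q, b) = 4 + 2*b (n(Q, b) = 2*((b + 0) + 2) = 2*(b + 2) = 2*(2 + b) = 4 + 2*b)
-109 + n(8, 6)*(-499) = -109 + (4 + 2*6)*(-499) = -109 + (4 + 12)*(-499) = -109 + 16*(-499) = -109 - 7984 = -8093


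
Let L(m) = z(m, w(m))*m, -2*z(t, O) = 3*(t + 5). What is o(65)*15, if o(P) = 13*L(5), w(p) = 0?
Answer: -14625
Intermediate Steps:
z(t, O) = -15/2 - 3*t/2 (z(t, O) = -3*(t + 5)/2 = -3*(5 + t)/2 = -(15 + 3*t)/2 = -15/2 - 3*t/2)
L(m) = m*(-15/2 - 3*m/2) (L(m) = (-15/2 - 3*m/2)*m = m*(-15/2 - 3*m/2))
o(P) = -975 (o(P) = 13*(-3/2*5*(5 + 5)) = 13*(-3/2*5*10) = 13*(-75) = -975)
o(65)*15 = -975*15 = -14625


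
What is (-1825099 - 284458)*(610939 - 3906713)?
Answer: 6952623112118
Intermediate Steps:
(-1825099 - 284458)*(610939 - 3906713) = -2109557*(-3295774) = 6952623112118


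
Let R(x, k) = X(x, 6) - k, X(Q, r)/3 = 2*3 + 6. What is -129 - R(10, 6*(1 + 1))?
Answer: -153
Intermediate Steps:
X(Q, r) = 36 (X(Q, r) = 3*(2*3 + 6) = 3*(6 + 6) = 3*12 = 36)
R(x, k) = 36 - k
-129 - R(10, 6*(1 + 1)) = -129 - (36 - 6*(1 + 1)) = -129 - (36 - 6*2) = -129 - (36 - 1*12) = -129 - (36 - 12) = -129 - 1*24 = -129 - 24 = -153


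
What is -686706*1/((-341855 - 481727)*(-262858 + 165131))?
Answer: -343353/40243099057 ≈ -8.5320e-6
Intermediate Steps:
-686706*1/((-341855 - 481727)*(-262858 + 165131)) = -686706/((-823582*(-97727))) = -686706/80486198114 = -686706*1/80486198114 = -343353/40243099057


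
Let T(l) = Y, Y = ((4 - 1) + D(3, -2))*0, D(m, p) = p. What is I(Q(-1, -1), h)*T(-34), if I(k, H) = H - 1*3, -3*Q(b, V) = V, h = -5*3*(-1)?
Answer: 0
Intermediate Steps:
h = 15 (h = -15*(-1) = 15)
Q(b, V) = -V/3
I(k, H) = -3 + H (I(k, H) = H - 3 = -3 + H)
Y = 0 (Y = ((4 - 1) - 2)*0 = (3 - 2)*0 = 1*0 = 0)
T(l) = 0
I(Q(-1, -1), h)*T(-34) = (-3 + 15)*0 = 12*0 = 0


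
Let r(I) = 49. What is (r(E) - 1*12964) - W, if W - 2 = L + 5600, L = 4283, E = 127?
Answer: -22800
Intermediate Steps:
W = 9885 (W = 2 + (4283 + 5600) = 2 + 9883 = 9885)
(r(E) - 1*12964) - W = (49 - 1*12964) - 1*9885 = (49 - 12964) - 9885 = -12915 - 9885 = -22800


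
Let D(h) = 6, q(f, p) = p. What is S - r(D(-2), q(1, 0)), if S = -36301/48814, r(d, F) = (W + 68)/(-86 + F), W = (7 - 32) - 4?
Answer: -304535/1049501 ≈ -0.29017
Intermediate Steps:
W = -29 (W = -25 - 4 = -29)
r(d, F) = 39/(-86 + F) (r(d, F) = (-29 + 68)/(-86 + F) = 39/(-86 + F))
S = -36301/48814 (S = -36301*1/48814 = -36301/48814 ≈ -0.74366)
S - r(D(-2), q(1, 0)) = -36301/48814 - 39/(-86 + 0) = -36301/48814 - 39/(-86) = -36301/48814 - 39*(-1)/86 = -36301/48814 - 1*(-39/86) = -36301/48814 + 39/86 = -304535/1049501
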